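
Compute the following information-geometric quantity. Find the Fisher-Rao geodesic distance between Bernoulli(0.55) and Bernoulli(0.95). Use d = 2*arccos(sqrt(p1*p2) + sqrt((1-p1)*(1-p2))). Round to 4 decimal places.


Geodesic distance on Bernoulli manifold:
d(p1,p2) = 2*arccos(sqrt(p1*p2) + sqrt((1-p1)*(1-p2))).
sqrt(p1*p2) = sqrt(0.55*0.95) = 0.722842.
sqrt((1-p1)*(1-p2)) = sqrt(0.45*0.05) = 0.15.
arg = 0.722842 + 0.15 = 0.872842.
d = 2*arccos(0.872842) = 1.0196

1.0196


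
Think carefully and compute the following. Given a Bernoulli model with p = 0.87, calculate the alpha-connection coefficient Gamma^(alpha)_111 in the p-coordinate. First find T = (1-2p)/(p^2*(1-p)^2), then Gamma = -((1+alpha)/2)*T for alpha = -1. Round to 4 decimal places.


Skewness (Amari-Chentsov) tensor: T = (1-2p)/(p^2*(1-p)^2).
p = 0.87, 1-2p = -0.74, p^2 = 0.7569, (1-p)^2 = 0.0169.
T = -0.74/(0.7569 * 0.0169) = -57.850419.
In the p-coordinate, Gamma^(alpha) = Gamma^(0) - (alpha/2)*T with Gamma^(0) = (1/2)*g'(p) = -T/2,
so Gamma^(alpha) = -((1+alpha)/2)*T.
alpha = -1, -(1+alpha)/2 = 0.0.
Gamma = 0.0 * -57.850419 = 0.0000

0.0000


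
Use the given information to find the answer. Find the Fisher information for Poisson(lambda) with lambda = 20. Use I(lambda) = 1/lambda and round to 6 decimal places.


Fisher information for Poisson: I(lambda) = 1/lambda.
lambda = 20.
I(lambda) = 1/20 = 0.050000

0.050000


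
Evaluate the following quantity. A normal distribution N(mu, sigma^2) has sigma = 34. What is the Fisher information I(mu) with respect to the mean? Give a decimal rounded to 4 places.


The Fisher information for the mean of a normal distribution is I(mu) = 1/sigma^2.
sigma = 34, so sigma^2 = 1156.
I(mu) = 1/1156 = 0.0009

0.0009


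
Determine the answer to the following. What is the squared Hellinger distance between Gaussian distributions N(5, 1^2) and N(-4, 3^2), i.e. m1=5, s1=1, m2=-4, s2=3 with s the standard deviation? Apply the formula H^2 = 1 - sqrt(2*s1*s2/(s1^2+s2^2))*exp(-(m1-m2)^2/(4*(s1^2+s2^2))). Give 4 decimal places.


Squared Hellinger distance for Gaussians:
H^2 = 1 - sqrt(2*s1*s2/(s1^2+s2^2)) * exp(-(m1-m2)^2/(4*(s1^2+s2^2))).
s1^2 = 1, s2^2 = 9, s1^2+s2^2 = 10.
sqrt(2*1*3/(10)) = 0.774597.
(m1-m2)^2 = (9)^2 = 81.
exp(-81/(4*10)) = exp(-2.025) = 0.131994.
H^2 = 1 - 0.774597*0.131994 = 0.8978

0.8978


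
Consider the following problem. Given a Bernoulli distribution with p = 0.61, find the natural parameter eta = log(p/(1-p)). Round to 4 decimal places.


Natural parameter for Bernoulli: eta = log(p/(1-p)).
p = 0.61, 1-p = 0.39.
p/(1-p) = 1.564103.
eta = log(1.564103) = 0.4473

0.4473


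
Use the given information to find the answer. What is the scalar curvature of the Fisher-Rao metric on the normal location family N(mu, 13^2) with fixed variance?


This family has a single free parameter, so its statistical manifold
is 1-dimensional. The Riemann curvature tensor of any 1-dimensional
Riemannian manifold vanishes identically, so R = 0.

0


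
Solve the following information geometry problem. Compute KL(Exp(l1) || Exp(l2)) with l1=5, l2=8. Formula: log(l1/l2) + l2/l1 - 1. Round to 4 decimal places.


KL divergence for exponential family:
KL = log(l1/l2) + l2/l1 - 1.
log(5/8) = -0.470004.
8/5 = 1.6.
KL = -0.470004 + 1.6 - 1 = 0.1300

0.1300


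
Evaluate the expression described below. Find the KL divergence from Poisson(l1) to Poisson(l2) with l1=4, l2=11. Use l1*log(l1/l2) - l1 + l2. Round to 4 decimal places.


KL divergence for Poisson:
KL = l1*log(l1/l2) - l1 + l2.
l1 = 4, l2 = 11.
log(4/11) = -1.011601.
l1*log(l1/l2) = 4 * -1.011601 = -4.046404.
KL = -4.046404 - 4 + 11 = 2.9536

2.9536


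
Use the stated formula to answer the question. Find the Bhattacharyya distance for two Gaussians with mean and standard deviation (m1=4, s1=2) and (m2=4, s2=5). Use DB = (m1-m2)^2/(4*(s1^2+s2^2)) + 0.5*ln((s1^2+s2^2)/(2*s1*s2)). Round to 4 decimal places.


Bhattacharyya distance between two Gaussians:
DB = (m1-m2)^2/(4*(s1^2+s2^2)) + (1/2)*ln((s1^2+s2^2)/(2*s1*s2)).
(m1-m2)^2 = (0)^2 = 0.
s1^2+s2^2 = 4 + 25 = 29.
term1 = 0/116 = 0.0.
term2 = 0.5*ln(29/20.0) = 0.185782.
DB = 0.0 + 0.185782 = 0.1858

0.1858


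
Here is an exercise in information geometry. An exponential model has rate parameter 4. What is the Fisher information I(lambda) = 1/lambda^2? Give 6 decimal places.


Fisher information for exponential: I(lambda) = 1/lambda^2.
lambda = 4, lambda^2 = 16.
I = 1/16 = 0.062500

0.062500


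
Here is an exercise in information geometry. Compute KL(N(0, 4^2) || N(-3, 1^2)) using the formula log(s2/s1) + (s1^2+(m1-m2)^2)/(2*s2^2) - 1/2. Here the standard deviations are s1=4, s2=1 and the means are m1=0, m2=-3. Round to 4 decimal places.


KL divergence between normal distributions:
KL = log(s2/s1) + (s1^2 + (m1-m2)^2)/(2*s2^2) - 1/2.
log(1/4) = -1.386294.
(4^2 + (0--3)^2)/(2*1^2) = (16 + 9)/2 = 12.5.
KL = -1.386294 + 12.5 - 0.5 = 10.6137

10.6137


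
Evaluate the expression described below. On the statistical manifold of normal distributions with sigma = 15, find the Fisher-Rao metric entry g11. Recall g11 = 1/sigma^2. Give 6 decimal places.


For the 2-parameter normal family, the Fisher metric has:
  g11 = 1/sigma^2, g22 = 2/sigma^2.
sigma = 15, sigma^2 = 225.
g11 = 0.004444

0.004444


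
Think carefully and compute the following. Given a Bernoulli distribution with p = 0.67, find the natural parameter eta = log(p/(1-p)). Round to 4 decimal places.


Natural parameter for Bernoulli: eta = log(p/(1-p)).
p = 0.67, 1-p = 0.33.
p/(1-p) = 2.030303.
eta = log(2.030303) = 0.7082

0.7082


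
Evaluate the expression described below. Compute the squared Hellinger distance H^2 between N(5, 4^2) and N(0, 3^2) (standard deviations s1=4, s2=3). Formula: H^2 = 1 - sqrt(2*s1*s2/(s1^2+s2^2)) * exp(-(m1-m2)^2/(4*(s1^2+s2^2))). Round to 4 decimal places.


Squared Hellinger distance for Gaussians:
H^2 = 1 - sqrt(2*s1*s2/(s1^2+s2^2)) * exp(-(m1-m2)^2/(4*(s1^2+s2^2))).
s1^2 = 16, s2^2 = 9, s1^2+s2^2 = 25.
sqrt(2*4*3/(25)) = 0.979796.
(m1-m2)^2 = (5)^2 = 25.
exp(-25/(4*25)) = exp(-0.25) = 0.778801.
H^2 = 1 - 0.979796*0.778801 = 0.2369

0.2369


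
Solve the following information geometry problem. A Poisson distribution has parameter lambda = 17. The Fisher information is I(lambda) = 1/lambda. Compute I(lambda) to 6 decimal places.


Fisher information for Poisson: I(lambda) = 1/lambda.
lambda = 17.
I(lambda) = 1/17 = 0.058824

0.058824


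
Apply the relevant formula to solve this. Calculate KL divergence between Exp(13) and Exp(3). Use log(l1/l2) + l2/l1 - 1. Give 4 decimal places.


KL divergence for exponential family:
KL = log(l1/l2) + l2/l1 - 1.
log(13/3) = 1.466337.
3/13 = 0.230769.
KL = 1.466337 + 0.230769 - 1 = 0.6971

0.6971


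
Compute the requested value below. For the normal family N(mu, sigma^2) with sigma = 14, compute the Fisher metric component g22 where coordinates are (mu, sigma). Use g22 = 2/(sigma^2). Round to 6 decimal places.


For the 2-parameter normal family, the Fisher metric has:
  g11 = 1/sigma^2, g22 = 2/sigma^2.
sigma = 14, sigma^2 = 196.
g22 = 0.010204

0.010204


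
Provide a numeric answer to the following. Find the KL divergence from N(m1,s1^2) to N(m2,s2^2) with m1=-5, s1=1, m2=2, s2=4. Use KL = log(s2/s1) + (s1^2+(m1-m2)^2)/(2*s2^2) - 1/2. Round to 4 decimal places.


KL divergence between normal distributions:
KL = log(s2/s1) + (s1^2 + (m1-m2)^2)/(2*s2^2) - 1/2.
log(4/1) = 1.386294.
(1^2 + (-5-2)^2)/(2*4^2) = (1 + 49)/32 = 1.5625.
KL = 1.386294 + 1.5625 - 0.5 = 2.4488

2.4488


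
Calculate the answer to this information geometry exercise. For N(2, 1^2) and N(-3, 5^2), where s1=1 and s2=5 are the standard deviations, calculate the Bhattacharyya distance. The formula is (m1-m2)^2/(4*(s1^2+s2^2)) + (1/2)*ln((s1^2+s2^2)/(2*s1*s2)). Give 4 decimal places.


Bhattacharyya distance between two Gaussians:
DB = (m1-m2)^2/(4*(s1^2+s2^2)) + (1/2)*ln((s1^2+s2^2)/(2*s1*s2)).
(m1-m2)^2 = (5)^2 = 25.
s1^2+s2^2 = 1 + 25 = 26.
term1 = 25/104 = 0.240385.
term2 = 0.5*ln(26/10.0) = 0.477756.
DB = 0.240385 + 0.477756 = 0.7181

0.7181


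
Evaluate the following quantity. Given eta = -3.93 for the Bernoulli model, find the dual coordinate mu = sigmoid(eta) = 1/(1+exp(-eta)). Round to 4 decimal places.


Dual coordinate (expectation parameter) for Bernoulli:
mu = 1/(1+exp(-eta)).
eta = -3.93.
exp(-eta) = exp(3.93) = 50.906978.
mu = 1/(1+50.906978) = 0.0193

0.0193


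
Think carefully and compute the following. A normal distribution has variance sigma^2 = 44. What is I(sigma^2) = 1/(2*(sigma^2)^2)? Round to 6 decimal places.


Fisher information for variance: I(sigma^2) = 1/(2*sigma^4).
sigma^2 = 44, so sigma^4 = 1936.
I = 1/(2*1936) = 1/3872 = 0.000258

0.000258


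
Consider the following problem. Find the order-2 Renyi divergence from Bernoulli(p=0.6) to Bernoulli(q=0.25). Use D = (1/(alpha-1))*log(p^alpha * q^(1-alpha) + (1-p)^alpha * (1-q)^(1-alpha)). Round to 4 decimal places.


Renyi divergence of order alpha between Bernoulli distributions:
D = (1/(alpha-1))*log(p^alpha * q^(1-alpha) + (1-p)^alpha * (1-q)^(1-alpha)).
alpha = 2, p = 0.6, q = 0.25.
p^alpha * q^(1-alpha) = 0.6^2 * 0.25^-1 = 1.44.
(1-p)^alpha * (1-q)^(1-alpha) = 0.4^2 * 0.75^-1 = 0.213333.
sum = 1.44 + 0.213333 = 1.653333.
D = (1/1)*log(1.653333) = 0.5028

0.5028


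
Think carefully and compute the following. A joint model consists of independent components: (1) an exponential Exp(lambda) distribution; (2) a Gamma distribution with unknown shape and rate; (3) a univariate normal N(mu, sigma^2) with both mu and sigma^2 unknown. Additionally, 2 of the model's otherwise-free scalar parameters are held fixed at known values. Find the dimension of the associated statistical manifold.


The dimension of a statistical manifold equals the number of free
(independent) real parameters of the model. For a product of independent
blocks the parameter counts add.
- exponential (lambda): 1.
- Gamma (shape, rate): 2.
- normal (mu, sigma^2): 2.
Total = 1 + 2 + 2 = 5.
2 parameter(s) fixed at known values: 5 - 2 = 3.
Dimension = 3

3


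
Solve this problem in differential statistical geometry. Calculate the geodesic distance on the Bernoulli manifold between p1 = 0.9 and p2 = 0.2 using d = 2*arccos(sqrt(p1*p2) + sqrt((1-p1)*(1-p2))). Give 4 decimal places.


Geodesic distance on Bernoulli manifold:
d(p1,p2) = 2*arccos(sqrt(p1*p2) + sqrt((1-p1)*(1-p2))).
sqrt(p1*p2) = sqrt(0.9*0.2) = 0.424264.
sqrt((1-p1)*(1-p2)) = sqrt(0.1*0.8) = 0.282843.
arg = 0.424264 + 0.282843 = 0.707107.
d = 2*arccos(0.707107) = 1.5708

1.5708


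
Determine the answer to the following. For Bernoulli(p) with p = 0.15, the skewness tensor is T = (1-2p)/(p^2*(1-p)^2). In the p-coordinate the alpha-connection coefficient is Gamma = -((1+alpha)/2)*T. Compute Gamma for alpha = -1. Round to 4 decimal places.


Skewness (Amari-Chentsov) tensor: T = (1-2p)/(p^2*(1-p)^2).
p = 0.15, 1-2p = 0.7, p^2 = 0.0225, (1-p)^2 = 0.7225.
T = 0.7/(0.0225 * 0.7225) = 43.060361.
In the p-coordinate, Gamma^(alpha) = Gamma^(0) - (alpha/2)*T with Gamma^(0) = (1/2)*g'(p) = -T/2,
so Gamma^(alpha) = -((1+alpha)/2)*T.
alpha = -1, -(1+alpha)/2 = 0.0.
Gamma = 0.0 * 43.060361 = 0.0000

0.0000


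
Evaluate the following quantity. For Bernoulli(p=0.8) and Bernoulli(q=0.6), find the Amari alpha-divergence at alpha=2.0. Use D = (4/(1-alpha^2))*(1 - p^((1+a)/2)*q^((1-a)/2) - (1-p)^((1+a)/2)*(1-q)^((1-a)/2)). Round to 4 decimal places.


Amari alpha-divergence:
D = (4/(1-alpha^2))*(1 - p^((1+a)/2)*q^((1-a)/2) - (1-p)^((1+a)/2)*(1-q)^((1-a)/2)).
alpha = 2.0, p = 0.8, q = 0.6.
e1 = (1+alpha)/2 = 1.5, e2 = (1-alpha)/2 = -0.5.
t1 = p^e1 * q^e2 = 0.8^1.5 * 0.6^-0.5 = 0.92376.
t2 = (1-p)^e1 * (1-q)^e2 = 0.2^1.5 * 0.4^-0.5 = 0.141421.
4/(1-alpha^2) = -1.333333.
D = -1.333333*(1 - 0.92376 - 0.141421) = 0.0869

0.0869


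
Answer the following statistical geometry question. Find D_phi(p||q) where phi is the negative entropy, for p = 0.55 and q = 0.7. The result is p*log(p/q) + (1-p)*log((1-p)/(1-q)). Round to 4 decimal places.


Bregman divergence with negative entropy generator:
D = p*log(p/q) + (1-p)*log((1-p)/(1-q)).
p = 0.55, q = 0.7.
p*log(p/q) = 0.55*log(0.55/0.7) = -0.132639.
(1-p)*log((1-p)/(1-q)) = 0.45*log(0.45/0.3) = 0.182459.
D = -0.132639 + 0.182459 = 0.0498

0.0498


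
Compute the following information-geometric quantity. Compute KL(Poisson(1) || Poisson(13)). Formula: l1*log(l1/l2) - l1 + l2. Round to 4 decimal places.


KL divergence for Poisson:
KL = l1*log(l1/l2) - l1 + l2.
l1 = 1, l2 = 13.
log(1/13) = -2.564949.
l1*log(l1/l2) = 1 * -2.564949 = -2.564949.
KL = -2.564949 - 1 + 13 = 9.4351

9.4351


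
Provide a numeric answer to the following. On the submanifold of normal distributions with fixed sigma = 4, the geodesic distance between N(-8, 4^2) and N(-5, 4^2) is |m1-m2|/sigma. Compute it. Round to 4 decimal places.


On the fixed-variance normal subfamily, geodesic distance = |m1-m2|/sigma.
|-8 - -5| = 3.
sigma = 4.
d = 3/4 = 0.7500

0.7500


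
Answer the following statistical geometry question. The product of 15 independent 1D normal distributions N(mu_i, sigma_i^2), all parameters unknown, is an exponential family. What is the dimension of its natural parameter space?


Exponential family dimension calculation:
Each univariate normal has two natural parameters (mu/sigma^2 and -1/(2 sigma^2)).
With 15 independent components, dim = 2 * 15 = 30.

30


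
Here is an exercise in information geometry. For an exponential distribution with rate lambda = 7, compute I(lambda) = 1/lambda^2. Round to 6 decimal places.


Fisher information for exponential: I(lambda) = 1/lambda^2.
lambda = 7, lambda^2 = 49.
I = 1/49 = 0.020408

0.020408


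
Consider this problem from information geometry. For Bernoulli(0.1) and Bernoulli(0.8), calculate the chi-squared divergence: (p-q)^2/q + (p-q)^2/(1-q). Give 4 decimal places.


Chi-squared divergence between Bernoulli distributions:
chi^2 = (p-q)^2/q + (p-q)^2/(1-q).
p = 0.1, q = 0.8, p-q = -0.7.
(p-q)^2 = 0.49.
term1 = 0.49/0.8 = 0.6125.
term2 = 0.49/0.2 = 2.45.
chi^2 = 0.6125 + 2.45 = 3.0625

3.0625


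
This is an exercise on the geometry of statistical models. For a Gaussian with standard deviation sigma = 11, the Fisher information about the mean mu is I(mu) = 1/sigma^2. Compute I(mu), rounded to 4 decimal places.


The Fisher information for the mean of a normal distribution is I(mu) = 1/sigma^2.
sigma = 11, so sigma^2 = 121.
I(mu) = 1/121 = 0.0083

0.0083


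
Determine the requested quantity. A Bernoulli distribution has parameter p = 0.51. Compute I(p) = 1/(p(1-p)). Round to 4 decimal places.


For Bernoulli(p), Fisher information is I(p) = 1/(p*(1-p)).
p = 0.51, 1-p = 0.49.
p*(1-p) = 0.2499.
I(p) = 1/0.2499 = 4.0016

4.0016


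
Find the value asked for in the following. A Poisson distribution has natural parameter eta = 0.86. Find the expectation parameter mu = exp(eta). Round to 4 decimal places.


Expectation parameter for Poisson exponential family:
mu = exp(eta).
eta = 0.86.
mu = exp(0.86) = 2.3632

2.3632


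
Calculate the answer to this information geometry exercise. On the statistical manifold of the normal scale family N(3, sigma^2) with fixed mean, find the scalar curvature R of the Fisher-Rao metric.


This family has a single free parameter, so its statistical manifold
is 1-dimensional. The Riemann curvature tensor of any 1-dimensional
Riemannian manifold vanishes identically, so R = 0.

0


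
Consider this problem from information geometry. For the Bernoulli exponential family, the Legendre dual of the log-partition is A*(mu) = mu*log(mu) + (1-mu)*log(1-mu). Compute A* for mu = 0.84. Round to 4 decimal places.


Legendre transform for Bernoulli:
A*(mu) = mu*log(mu) + (1-mu)*log(1-mu).
mu = 0.84, 1-mu = 0.16.
mu*log(mu) = 0.84*log(0.84) = -0.146457.
(1-mu)*log(1-mu) = 0.16*log(0.16) = -0.293213.
A* = -0.146457 + -0.293213 = -0.4397

-0.4397


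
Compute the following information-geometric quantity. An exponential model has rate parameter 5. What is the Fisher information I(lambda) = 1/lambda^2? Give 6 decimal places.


Fisher information for exponential: I(lambda) = 1/lambda^2.
lambda = 5, lambda^2 = 25.
I = 1/25 = 0.040000

0.040000


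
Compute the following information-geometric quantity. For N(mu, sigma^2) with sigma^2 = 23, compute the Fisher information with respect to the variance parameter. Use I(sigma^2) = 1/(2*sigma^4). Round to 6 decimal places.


Fisher information for variance: I(sigma^2) = 1/(2*sigma^4).
sigma^2 = 23, so sigma^4 = 529.
I = 1/(2*529) = 1/1058 = 0.000945

0.000945


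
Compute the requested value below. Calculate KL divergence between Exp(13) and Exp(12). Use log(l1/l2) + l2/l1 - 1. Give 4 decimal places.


KL divergence for exponential family:
KL = log(l1/l2) + l2/l1 - 1.
log(13/12) = 0.080043.
12/13 = 0.923077.
KL = 0.080043 + 0.923077 - 1 = 0.0031

0.0031


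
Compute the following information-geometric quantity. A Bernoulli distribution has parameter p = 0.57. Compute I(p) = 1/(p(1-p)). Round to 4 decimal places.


For Bernoulli(p), Fisher information is I(p) = 1/(p*(1-p)).
p = 0.57, 1-p = 0.43.
p*(1-p) = 0.2451.
I(p) = 1/0.2451 = 4.0800

4.0800


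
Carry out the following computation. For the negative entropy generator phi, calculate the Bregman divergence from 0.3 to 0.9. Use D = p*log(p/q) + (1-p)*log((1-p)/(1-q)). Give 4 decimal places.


Bregman divergence with negative entropy generator:
D = p*log(p/q) + (1-p)*log((1-p)/(1-q)).
p = 0.3, q = 0.9.
p*log(p/q) = 0.3*log(0.3/0.9) = -0.329584.
(1-p)*log((1-p)/(1-q)) = 0.7*log(0.7/0.1) = 1.362137.
D = -0.329584 + 1.362137 = 1.0326

1.0326


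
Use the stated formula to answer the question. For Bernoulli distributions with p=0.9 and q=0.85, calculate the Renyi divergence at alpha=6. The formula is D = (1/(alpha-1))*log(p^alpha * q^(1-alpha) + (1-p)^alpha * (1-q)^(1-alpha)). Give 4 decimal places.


Renyi divergence of order alpha between Bernoulli distributions:
D = (1/(alpha-1))*log(p^alpha * q^(1-alpha) + (1-p)^alpha * (1-q)^(1-alpha)).
alpha = 6, p = 0.9, q = 0.85.
p^alpha * q^(1-alpha) = 0.9^6 * 0.85^-5 = 1.197734.
(1-p)^alpha * (1-q)^(1-alpha) = 0.1^6 * 0.15^-5 = 0.013169.
sum = 1.197734 + 0.013169 = 1.210903.
D = (1/5)*log(1.210903) = 0.0383

0.0383


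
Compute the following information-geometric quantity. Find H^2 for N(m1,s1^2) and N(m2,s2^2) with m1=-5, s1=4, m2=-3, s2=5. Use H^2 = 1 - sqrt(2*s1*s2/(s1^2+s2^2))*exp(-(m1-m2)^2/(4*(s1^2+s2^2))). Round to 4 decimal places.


Squared Hellinger distance for Gaussians:
H^2 = 1 - sqrt(2*s1*s2/(s1^2+s2^2)) * exp(-(m1-m2)^2/(4*(s1^2+s2^2))).
s1^2 = 16, s2^2 = 25, s1^2+s2^2 = 41.
sqrt(2*4*5/(41)) = 0.98773.
(m1-m2)^2 = (-2)^2 = 4.
exp(-4/(4*41)) = exp(-0.02439) = 0.975905.
H^2 = 1 - 0.98773*0.975905 = 0.0361

0.0361


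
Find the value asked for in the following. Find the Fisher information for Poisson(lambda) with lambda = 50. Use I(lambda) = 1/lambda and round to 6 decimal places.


Fisher information for Poisson: I(lambda) = 1/lambda.
lambda = 50.
I(lambda) = 1/50 = 0.020000

0.020000


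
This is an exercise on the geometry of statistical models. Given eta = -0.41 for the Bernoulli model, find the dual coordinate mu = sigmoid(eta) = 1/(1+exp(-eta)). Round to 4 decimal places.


Dual coordinate (expectation parameter) for Bernoulli:
mu = 1/(1+exp(-eta)).
eta = -0.41.
exp(-eta) = exp(0.41) = 1.506818.
mu = 1/(1+1.506818) = 0.3989

0.3989


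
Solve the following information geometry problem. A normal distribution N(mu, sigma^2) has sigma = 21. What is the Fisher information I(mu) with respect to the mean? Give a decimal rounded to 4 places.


The Fisher information for the mean of a normal distribution is I(mu) = 1/sigma^2.
sigma = 21, so sigma^2 = 441.
I(mu) = 1/441 = 0.0023

0.0023


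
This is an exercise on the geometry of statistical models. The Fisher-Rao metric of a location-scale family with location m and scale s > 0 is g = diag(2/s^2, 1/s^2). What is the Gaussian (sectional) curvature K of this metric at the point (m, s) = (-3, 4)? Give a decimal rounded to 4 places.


The metric has the form g = (A dm^2 + B ds^2)/s^2 with A = 2, B = 1.
Substitute u = sqrt(A/B)*m: g = B*(du^2 + ds^2)/s^2, i.e. B times the
Poincare upper half-plane metric, which has constant Gaussian curvature -1.
Scaling a 2D metric by a constant c divides the Gaussian curvature by c,
so K = -1/B = -1/(1) = -1.0000 everywhere (the point (m, s) = (-3, 4) is irrelevant:
the curvature is constant).
The requested Gaussian curvature is K = -1.0000.

-1.0000


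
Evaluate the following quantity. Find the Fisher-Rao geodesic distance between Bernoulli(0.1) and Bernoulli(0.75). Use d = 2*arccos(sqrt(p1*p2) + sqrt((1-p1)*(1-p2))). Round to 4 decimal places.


Geodesic distance on Bernoulli manifold:
d(p1,p2) = 2*arccos(sqrt(p1*p2) + sqrt((1-p1)*(1-p2))).
sqrt(p1*p2) = sqrt(0.1*0.75) = 0.273861.
sqrt((1-p1)*(1-p2)) = sqrt(0.9*0.25) = 0.474342.
arg = 0.273861 + 0.474342 = 0.748203.
d = 2*arccos(0.748203) = 1.4509

1.4509


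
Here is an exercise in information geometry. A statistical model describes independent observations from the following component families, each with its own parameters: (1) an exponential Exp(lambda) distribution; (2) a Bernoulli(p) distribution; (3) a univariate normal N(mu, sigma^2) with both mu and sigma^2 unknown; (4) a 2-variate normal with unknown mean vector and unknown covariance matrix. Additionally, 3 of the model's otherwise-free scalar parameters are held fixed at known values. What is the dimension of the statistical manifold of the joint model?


The dimension of a statistical manifold equals the number of free
(independent) real parameters of the model. For a product of independent
blocks the parameter counts add.
- exponential (lambda): 1.
- Bernoulli (p): 1.
- normal (mu, sigma^2): 2.
- 2-variate normal: 2 (mean) + 2*3/2 = 3 (symmetric covariance) = 5.
Total = 1 + 1 + 2 + 5 = 9.
3 parameter(s) fixed at known values: 9 - 3 = 6.
Dimension = 6

6


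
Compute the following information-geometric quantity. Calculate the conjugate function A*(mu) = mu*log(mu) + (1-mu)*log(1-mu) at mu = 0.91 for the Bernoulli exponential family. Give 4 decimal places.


Legendre transform for Bernoulli:
A*(mu) = mu*log(mu) + (1-mu)*log(1-mu).
mu = 0.91, 1-mu = 0.09.
mu*log(mu) = 0.91*log(0.91) = -0.085823.
(1-mu)*log(1-mu) = 0.09*log(0.09) = -0.216715.
A* = -0.085823 + -0.216715 = -0.3025

-0.3025


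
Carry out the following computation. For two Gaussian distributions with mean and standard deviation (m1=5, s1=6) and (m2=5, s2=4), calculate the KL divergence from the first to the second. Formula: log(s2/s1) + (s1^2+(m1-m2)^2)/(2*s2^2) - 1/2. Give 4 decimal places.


KL divergence between normal distributions:
KL = log(s2/s1) + (s1^2 + (m1-m2)^2)/(2*s2^2) - 1/2.
log(4/6) = -0.405465.
(6^2 + (5-5)^2)/(2*4^2) = (36 + 0)/32 = 1.125.
KL = -0.405465 + 1.125 - 0.5 = 0.2195

0.2195


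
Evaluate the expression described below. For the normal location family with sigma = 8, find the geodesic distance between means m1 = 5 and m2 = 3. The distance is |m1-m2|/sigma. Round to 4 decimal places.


On the fixed-variance normal subfamily, geodesic distance = |m1-m2|/sigma.
|5 - 3| = 2.
sigma = 8.
d = 2/8 = 0.2500

0.2500


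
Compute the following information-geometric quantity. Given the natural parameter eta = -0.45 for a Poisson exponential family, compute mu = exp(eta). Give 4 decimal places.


Expectation parameter for Poisson exponential family:
mu = exp(eta).
eta = -0.45.
mu = exp(-0.45) = 0.6376

0.6376


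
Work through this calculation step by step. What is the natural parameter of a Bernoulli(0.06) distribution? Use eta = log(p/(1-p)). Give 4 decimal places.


Natural parameter for Bernoulli: eta = log(p/(1-p)).
p = 0.06, 1-p = 0.94.
p/(1-p) = 0.06383.
eta = log(0.06383) = -2.7515

-2.7515


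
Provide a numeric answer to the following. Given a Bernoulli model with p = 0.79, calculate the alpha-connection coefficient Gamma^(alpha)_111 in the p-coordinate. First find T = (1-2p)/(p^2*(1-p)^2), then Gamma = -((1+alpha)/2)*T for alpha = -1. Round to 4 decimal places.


Skewness (Amari-Chentsov) tensor: T = (1-2p)/(p^2*(1-p)^2).
p = 0.79, 1-2p = -0.58, p^2 = 0.6241, (1-p)^2 = 0.0441.
T = -0.58/(0.6241 * 0.0441) = -21.07343.
In the p-coordinate, Gamma^(alpha) = Gamma^(0) - (alpha/2)*T with Gamma^(0) = (1/2)*g'(p) = -T/2,
so Gamma^(alpha) = -((1+alpha)/2)*T.
alpha = -1, -(1+alpha)/2 = 0.0.
Gamma = 0.0 * -21.07343 = 0.0000

0.0000


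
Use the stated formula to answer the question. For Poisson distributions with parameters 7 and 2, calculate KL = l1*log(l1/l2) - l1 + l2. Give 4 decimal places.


KL divergence for Poisson:
KL = l1*log(l1/l2) - l1 + l2.
l1 = 7, l2 = 2.
log(7/2) = 1.252763.
l1*log(l1/l2) = 7 * 1.252763 = 8.769341.
KL = 8.769341 - 7 + 2 = 3.7693

3.7693


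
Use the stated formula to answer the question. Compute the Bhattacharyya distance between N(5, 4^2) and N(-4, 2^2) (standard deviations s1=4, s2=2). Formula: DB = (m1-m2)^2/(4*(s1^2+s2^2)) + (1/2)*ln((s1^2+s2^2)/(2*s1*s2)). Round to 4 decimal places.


Bhattacharyya distance between two Gaussians:
DB = (m1-m2)^2/(4*(s1^2+s2^2)) + (1/2)*ln((s1^2+s2^2)/(2*s1*s2)).
(m1-m2)^2 = (9)^2 = 81.
s1^2+s2^2 = 16 + 4 = 20.
term1 = 81/80 = 1.0125.
term2 = 0.5*ln(20/16.0) = 0.111572.
DB = 1.0125 + 0.111572 = 1.1241

1.1241


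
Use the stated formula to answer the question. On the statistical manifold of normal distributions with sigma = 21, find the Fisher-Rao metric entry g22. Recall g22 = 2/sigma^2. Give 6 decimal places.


For the 2-parameter normal family, the Fisher metric has:
  g11 = 1/sigma^2, g22 = 2/sigma^2.
sigma = 21, sigma^2 = 441.
g22 = 0.004535

0.004535


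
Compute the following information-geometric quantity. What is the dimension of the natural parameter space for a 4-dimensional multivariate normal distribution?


Exponential family dimension calculation:
For 4-dim MVN: mean has 4 params, covariance has 4*5/2 = 10 unique entries.
Total dim = 4 + 10 = 14.

14


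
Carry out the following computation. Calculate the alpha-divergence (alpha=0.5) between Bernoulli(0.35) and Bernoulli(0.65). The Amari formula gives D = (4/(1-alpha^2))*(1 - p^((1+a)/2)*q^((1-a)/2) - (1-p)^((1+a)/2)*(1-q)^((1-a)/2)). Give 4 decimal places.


Amari alpha-divergence:
D = (4/(1-alpha^2))*(1 - p^((1+a)/2)*q^((1-a)/2) - (1-p)^((1+a)/2)*(1-q)^((1-a)/2)).
alpha = 0.5, p = 0.35, q = 0.65.
e1 = (1+alpha)/2 = 0.75, e2 = (1-alpha)/2 = 0.25.
t1 = p^e1 * q^e2 = 0.35^0.75 * 0.65^0.25 = 0.408582.
t2 = (1-p)^e1 * (1-q)^e2 = 0.65^0.75 * 0.35^0.25 = 0.556804.
4/(1-alpha^2) = 5.333333.
D = 5.333333*(1 - 0.408582 - 0.556804) = 0.1846

0.1846


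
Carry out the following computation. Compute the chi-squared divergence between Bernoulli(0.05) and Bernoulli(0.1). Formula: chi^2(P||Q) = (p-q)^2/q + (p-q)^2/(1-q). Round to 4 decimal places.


Chi-squared divergence between Bernoulli distributions:
chi^2 = (p-q)^2/q + (p-q)^2/(1-q).
p = 0.05, q = 0.1, p-q = -0.05.
(p-q)^2 = 0.0025.
term1 = 0.0025/0.1 = 0.025.
term2 = 0.0025/0.9 = 0.002778.
chi^2 = 0.025 + 0.002778 = 0.0278

0.0278


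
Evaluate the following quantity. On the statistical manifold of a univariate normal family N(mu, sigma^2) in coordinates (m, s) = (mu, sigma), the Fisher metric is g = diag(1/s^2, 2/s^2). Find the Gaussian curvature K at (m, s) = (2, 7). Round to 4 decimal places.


The metric has the form g = (A dm^2 + B ds^2)/s^2 with A = 1, B = 2.
Substitute u = sqrt(A/B)*m: g = B*(du^2 + ds^2)/s^2, i.e. B times the
Poincare upper half-plane metric, which has constant Gaussian curvature -1.
Scaling a 2D metric by a constant c divides the Gaussian curvature by c,
so K = -1/B = -1/(2) = -0.5000 everywhere (the point (m, s) = (2, 7) is irrelevant:
the curvature is constant).
The requested Gaussian curvature is K = -0.5000.

-0.5000


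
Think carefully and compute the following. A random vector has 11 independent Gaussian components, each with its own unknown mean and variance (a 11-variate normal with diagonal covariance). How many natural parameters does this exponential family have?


Exponential family dimension calculation:
Each univariate normal has two natural parameters (mu/sigma^2 and -1/(2 sigma^2)).
With 11 independent components, dim = 2 * 11 = 22.

22


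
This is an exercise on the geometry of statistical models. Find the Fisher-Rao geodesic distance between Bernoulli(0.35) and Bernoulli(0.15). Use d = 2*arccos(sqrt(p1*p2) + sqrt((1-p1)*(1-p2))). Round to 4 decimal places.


Geodesic distance on Bernoulli manifold:
d(p1,p2) = 2*arccos(sqrt(p1*p2) + sqrt((1-p1)*(1-p2))).
sqrt(p1*p2) = sqrt(0.35*0.15) = 0.229129.
sqrt((1-p1)*(1-p2)) = sqrt(0.65*0.85) = 0.743303.
arg = 0.229129 + 0.743303 = 0.972432.
d = 2*arccos(0.972432) = 0.4707

0.4707


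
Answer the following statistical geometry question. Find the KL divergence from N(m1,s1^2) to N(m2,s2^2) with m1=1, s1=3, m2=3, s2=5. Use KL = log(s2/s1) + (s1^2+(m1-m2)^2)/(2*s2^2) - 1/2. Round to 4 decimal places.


KL divergence between normal distributions:
KL = log(s2/s1) + (s1^2 + (m1-m2)^2)/(2*s2^2) - 1/2.
log(5/3) = 0.510826.
(3^2 + (1-3)^2)/(2*5^2) = (9 + 4)/50 = 0.26.
KL = 0.510826 + 0.26 - 0.5 = 0.2708

0.2708


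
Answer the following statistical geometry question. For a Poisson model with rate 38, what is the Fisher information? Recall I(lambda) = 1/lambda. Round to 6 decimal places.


Fisher information for Poisson: I(lambda) = 1/lambda.
lambda = 38.
I(lambda) = 1/38 = 0.026316

0.026316


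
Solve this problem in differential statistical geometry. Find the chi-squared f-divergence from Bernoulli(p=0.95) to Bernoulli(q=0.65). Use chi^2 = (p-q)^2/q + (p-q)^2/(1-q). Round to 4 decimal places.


Chi-squared divergence between Bernoulli distributions:
chi^2 = (p-q)^2/q + (p-q)^2/(1-q).
p = 0.95, q = 0.65, p-q = 0.3.
(p-q)^2 = 0.09.
term1 = 0.09/0.65 = 0.138462.
term2 = 0.09/0.35 = 0.257143.
chi^2 = 0.138462 + 0.257143 = 0.3956

0.3956


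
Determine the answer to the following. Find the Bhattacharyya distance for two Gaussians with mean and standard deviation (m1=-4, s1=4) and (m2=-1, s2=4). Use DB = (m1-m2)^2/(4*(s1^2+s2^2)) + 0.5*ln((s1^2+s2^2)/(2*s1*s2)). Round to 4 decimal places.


Bhattacharyya distance between two Gaussians:
DB = (m1-m2)^2/(4*(s1^2+s2^2)) + (1/2)*ln((s1^2+s2^2)/(2*s1*s2)).
(m1-m2)^2 = (-3)^2 = 9.
s1^2+s2^2 = 16 + 16 = 32.
term1 = 9/128 = 0.070312.
term2 = 0.5*ln(32/32.0) = 0.0.
DB = 0.070312 + 0.0 = 0.0703

0.0703


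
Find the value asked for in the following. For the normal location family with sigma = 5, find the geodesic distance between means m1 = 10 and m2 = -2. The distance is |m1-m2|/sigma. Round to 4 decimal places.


On the fixed-variance normal subfamily, geodesic distance = |m1-m2|/sigma.
|10 - -2| = 12.
sigma = 5.
d = 12/5 = 2.4000

2.4000


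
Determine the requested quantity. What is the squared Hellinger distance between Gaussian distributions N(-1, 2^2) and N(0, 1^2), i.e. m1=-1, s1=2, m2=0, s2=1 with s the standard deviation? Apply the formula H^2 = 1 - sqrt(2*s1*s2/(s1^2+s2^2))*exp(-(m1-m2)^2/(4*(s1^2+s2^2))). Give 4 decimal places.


Squared Hellinger distance for Gaussians:
H^2 = 1 - sqrt(2*s1*s2/(s1^2+s2^2)) * exp(-(m1-m2)^2/(4*(s1^2+s2^2))).
s1^2 = 4, s2^2 = 1, s1^2+s2^2 = 5.
sqrt(2*2*1/(5)) = 0.894427.
(m1-m2)^2 = (-1)^2 = 1.
exp(-1/(4*5)) = exp(-0.05) = 0.951229.
H^2 = 1 - 0.894427*0.951229 = 0.1492

0.1492


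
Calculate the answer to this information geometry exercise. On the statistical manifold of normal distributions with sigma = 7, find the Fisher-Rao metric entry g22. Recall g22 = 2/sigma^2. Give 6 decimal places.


For the 2-parameter normal family, the Fisher metric has:
  g11 = 1/sigma^2, g22 = 2/sigma^2.
sigma = 7, sigma^2 = 49.
g22 = 0.040816

0.040816


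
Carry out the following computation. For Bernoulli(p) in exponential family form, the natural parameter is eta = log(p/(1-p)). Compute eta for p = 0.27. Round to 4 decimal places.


Natural parameter for Bernoulli: eta = log(p/(1-p)).
p = 0.27, 1-p = 0.73.
p/(1-p) = 0.369863.
eta = log(0.369863) = -0.9946

-0.9946


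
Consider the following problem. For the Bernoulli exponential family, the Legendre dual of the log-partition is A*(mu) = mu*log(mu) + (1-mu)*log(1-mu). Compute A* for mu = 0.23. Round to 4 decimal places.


Legendre transform for Bernoulli:
A*(mu) = mu*log(mu) + (1-mu)*log(1-mu).
mu = 0.23, 1-mu = 0.77.
mu*log(mu) = 0.23*log(0.23) = -0.338025.
(1-mu)*log(1-mu) = 0.77*log(0.77) = -0.201251.
A* = -0.338025 + -0.201251 = -0.5393

-0.5393


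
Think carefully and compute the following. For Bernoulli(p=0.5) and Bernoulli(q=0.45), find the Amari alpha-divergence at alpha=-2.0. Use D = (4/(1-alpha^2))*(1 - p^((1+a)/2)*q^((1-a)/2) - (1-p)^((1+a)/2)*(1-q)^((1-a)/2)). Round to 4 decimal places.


Amari alpha-divergence:
D = (4/(1-alpha^2))*(1 - p^((1+a)/2)*q^((1-a)/2) - (1-p)^((1+a)/2)*(1-q)^((1-a)/2)).
alpha = -2.0, p = 0.5, q = 0.45.
e1 = (1+alpha)/2 = -0.5, e2 = (1-alpha)/2 = 1.5.
t1 = p^e1 * q^e2 = 0.5^-0.5 * 0.45^1.5 = 0.426907.
t2 = (1-p)^e1 * (1-q)^e2 = 0.5^-0.5 * 0.55^1.5 = 0.576845.
4/(1-alpha^2) = -1.333333.
D = -1.333333*(1 - 0.426907 - 0.576845) = 0.0050

0.0050


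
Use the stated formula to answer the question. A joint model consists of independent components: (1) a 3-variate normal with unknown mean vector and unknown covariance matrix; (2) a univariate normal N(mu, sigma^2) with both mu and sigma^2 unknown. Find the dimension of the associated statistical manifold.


The dimension of a statistical manifold equals the number of free
(independent) real parameters of the model. For a product of independent
blocks the parameter counts add.
- 3-variate normal: 3 (mean) + 3*4/2 = 6 (symmetric covariance) = 9.
- normal (mu, sigma^2): 2.
Total = 9 + 2 = 11.
Dimension = 11

11


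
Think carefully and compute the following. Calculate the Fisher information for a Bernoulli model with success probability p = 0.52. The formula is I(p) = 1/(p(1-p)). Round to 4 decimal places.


For Bernoulli(p), Fisher information is I(p) = 1/(p*(1-p)).
p = 0.52, 1-p = 0.48.
p*(1-p) = 0.2496.
I(p) = 1/0.2496 = 4.0064

4.0064


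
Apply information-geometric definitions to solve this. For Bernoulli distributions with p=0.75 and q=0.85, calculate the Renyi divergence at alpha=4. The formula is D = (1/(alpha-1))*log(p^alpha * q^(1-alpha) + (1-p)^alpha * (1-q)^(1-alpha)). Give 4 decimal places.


Renyi divergence of order alpha between Bernoulli distributions:
D = (1/(alpha-1))*log(p^alpha * q^(1-alpha) + (1-p)^alpha * (1-q)^(1-alpha)).
alpha = 4, p = 0.75, q = 0.85.
p^alpha * q^(1-alpha) = 0.75^4 * 0.85^-3 = 0.515215.
(1-p)^alpha * (1-q)^(1-alpha) = 0.25^4 * 0.15^-3 = 1.157407.
sum = 0.515215 + 1.157407 = 1.672622.
D = (1/3)*log(1.672622) = 0.1715

0.1715


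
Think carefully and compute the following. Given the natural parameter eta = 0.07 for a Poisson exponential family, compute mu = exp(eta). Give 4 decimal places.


Expectation parameter for Poisson exponential family:
mu = exp(eta).
eta = 0.07.
mu = exp(0.07) = 1.0725

1.0725


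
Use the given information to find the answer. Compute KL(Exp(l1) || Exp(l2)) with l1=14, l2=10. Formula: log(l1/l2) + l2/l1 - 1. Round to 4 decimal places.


KL divergence for exponential family:
KL = log(l1/l2) + l2/l1 - 1.
log(14/10) = 0.336472.
10/14 = 0.714286.
KL = 0.336472 + 0.714286 - 1 = 0.0508

0.0508


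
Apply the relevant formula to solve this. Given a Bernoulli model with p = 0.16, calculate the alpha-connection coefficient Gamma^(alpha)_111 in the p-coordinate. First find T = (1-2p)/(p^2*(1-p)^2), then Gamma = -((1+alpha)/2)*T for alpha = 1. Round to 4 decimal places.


Skewness (Amari-Chentsov) tensor: T = (1-2p)/(p^2*(1-p)^2).
p = 0.16, 1-2p = 0.68, p^2 = 0.0256, (1-p)^2 = 0.7056.
T = 0.68/(0.0256 * 0.7056) = 37.645266.
In the p-coordinate, Gamma^(alpha) = Gamma^(0) - (alpha/2)*T with Gamma^(0) = (1/2)*g'(p) = -T/2,
so Gamma^(alpha) = -((1+alpha)/2)*T.
alpha = 1, -(1+alpha)/2 = -1.0.
Gamma = -1.0 * 37.645266 = -37.6453

-37.6453


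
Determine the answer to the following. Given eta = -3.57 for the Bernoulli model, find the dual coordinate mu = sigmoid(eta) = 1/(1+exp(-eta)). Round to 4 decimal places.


Dual coordinate (expectation parameter) for Bernoulli:
mu = 1/(1+exp(-eta)).
eta = -3.57.
exp(-eta) = exp(3.57) = 35.516593.
mu = 1/(1+35.516593) = 0.0274

0.0274


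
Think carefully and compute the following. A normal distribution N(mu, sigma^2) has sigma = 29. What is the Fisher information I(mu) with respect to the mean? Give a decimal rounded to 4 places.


The Fisher information for the mean of a normal distribution is I(mu) = 1/sigma^2.
sigma = 29, so sigma^2 = 841.
I(mu) = 1/841 = 0.0012

0.0012


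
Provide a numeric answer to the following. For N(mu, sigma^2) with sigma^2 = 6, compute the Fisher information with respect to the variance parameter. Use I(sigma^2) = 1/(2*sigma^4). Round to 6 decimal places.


Fisher information for variance: I(sigma^2) = 1/(2*sigma^4).
sigma^2 = 6, so sigma^4 = 36.
I = 1/(2*36) = 1/72 = 0.013889

0.013889


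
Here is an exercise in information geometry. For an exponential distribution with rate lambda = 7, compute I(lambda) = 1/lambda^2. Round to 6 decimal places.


Fisher information for exponential: I(lambda) = 1/lambda^2.
lambda = 7, lambda^2 = 49.
I = 1/49 = 0.020408

0.020408


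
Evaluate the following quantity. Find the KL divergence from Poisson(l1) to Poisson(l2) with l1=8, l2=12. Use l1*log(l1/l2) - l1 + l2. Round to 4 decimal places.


KL divergence for Poisson:
KL = l1*log(l1/l2) - l1 + l2.
l1 = 8, l2 = 12.
log(8/12) = -0.405465.
l1*log(l1/l2) = 8 * -0.405465 = -3.243721.
KL = -3.243721 - 8 + 12 = 0.7563

0.7563


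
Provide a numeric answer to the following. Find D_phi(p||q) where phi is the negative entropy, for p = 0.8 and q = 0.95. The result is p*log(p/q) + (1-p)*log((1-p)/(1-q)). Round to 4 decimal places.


Bregman divergence with negative entropy generator:
D = p*log(p/q) + (1-p)*log((1-p)/(1-q)).
p = 0.8, q = 0.95.
p*log(p/q) = 0.8*log(0.8/0.95) = -0.13748.
(1-p)*log((1-p)/(1-q)) = 0.2*log(0.2/0.05) = 0.277259.
D = -0.13748 + 0.277259 = 0.1398

0.1398


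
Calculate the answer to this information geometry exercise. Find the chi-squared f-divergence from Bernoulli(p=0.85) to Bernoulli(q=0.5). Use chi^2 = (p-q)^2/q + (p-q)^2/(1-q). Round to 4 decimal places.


Chi-squared divergence between Bernoulli distributions:
chi^2 = (p-q)^2/q + (p-q)^2/(1-q).
p = 0.85, q = 0.5, p-q = 0.35.
(p-q)^2 = 0.1225.
term1 = 0.1225/0.5 = 0.245.
term2 = 0.1225/0.5 = 0.245.
chi^2 = 0.245 + 0.245 = 0.4900

0.4900


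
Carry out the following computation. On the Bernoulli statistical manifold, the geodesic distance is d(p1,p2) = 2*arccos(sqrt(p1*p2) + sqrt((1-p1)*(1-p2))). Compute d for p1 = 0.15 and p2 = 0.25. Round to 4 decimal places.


Geodesic distance on Bernoulli manifold:
d(p1,p2) = 2*arccos(sqrt(p1*p2) + sqrt((1-p1)*(1-p2))).
sqrt(p1*p2) = sqrt(0.15*0.25) = 0.193649.
sqrt((1-p1)*(1-p2)) = sqrt(0.85*0.75) = 0.798436.
arg = 0.193649 + 0.798436 = 0.992085.
d = 2*arccos(0.992085) = 0.2518

0.2518


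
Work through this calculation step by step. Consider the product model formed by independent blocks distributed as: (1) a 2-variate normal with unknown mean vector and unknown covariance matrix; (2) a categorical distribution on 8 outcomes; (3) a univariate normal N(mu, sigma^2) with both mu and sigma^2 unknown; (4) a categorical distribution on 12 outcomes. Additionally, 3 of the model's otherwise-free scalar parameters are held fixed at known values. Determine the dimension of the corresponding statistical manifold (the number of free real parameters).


The dimension of a statistical manifold equals the number of free
(independent) real parameters of the model. For a product of independent
blocks the parameter counts add.
- 2-variate normal: 2 (mean) + 2*3/2 = 3 (symmetric covariance) = 5.
- categorical on 8 outcomes (probabilities sum to 1): 8-1 = 7.
- normal (mu, sigma^2): 2.
- categorical on 12 outcomes (probabilities sum to 1): 12-1 = 11.
Total = 5 + 7 + 2 + 11 = 25.
3 parameter(s) fixed at known values: 25 - 3 = 22.
Dimension = 22

22
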